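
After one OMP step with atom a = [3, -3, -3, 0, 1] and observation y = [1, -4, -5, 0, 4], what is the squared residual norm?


a^T a = 28.
a^T y = 34.
coeff = 34/28 = 17/14.
||r||^2 = 117/7.

117/7


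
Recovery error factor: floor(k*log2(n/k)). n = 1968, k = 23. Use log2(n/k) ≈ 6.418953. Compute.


log2(n/k) = log2(1968/23) ≈ 6.418953.
k*log2(n/k) ≈ 23*6.418953 = 147.635919.
floor(147.635919) = 147.

147


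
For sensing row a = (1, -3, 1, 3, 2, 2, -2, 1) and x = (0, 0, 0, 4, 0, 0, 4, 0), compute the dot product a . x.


Non-zero terms: ['3*4', '-2*4']
Products: [12, -8]
y = sum = 4.

4


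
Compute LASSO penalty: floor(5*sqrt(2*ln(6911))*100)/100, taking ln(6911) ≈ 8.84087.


ln(6911) ≈ 8.84087.
2*ln(n) ≈ 17.68174.
sqrt(2*ln(n)) ≈ sqrt(17.68174) ≈ 4.204966.
lambda ≈ 5*4.204966 = 21.02483.
floor(lambda*100)/100 = 21.02.

21.02


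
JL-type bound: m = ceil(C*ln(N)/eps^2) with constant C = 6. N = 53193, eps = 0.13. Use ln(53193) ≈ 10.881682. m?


ln(53193) ≈ 10.881682.
eps^2 = 0.13^2 = 0.0169.
C*ln(N)/eps^2 ≈ 6*10.881682/0.0169 ≈ 3863.3191.
m = ceil(3863.3191) = 3864.

3864


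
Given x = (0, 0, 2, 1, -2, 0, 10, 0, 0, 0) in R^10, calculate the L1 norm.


Non-zero entries: [(2, 2), (3, 1), (4, -2), (6, 10)]
Absolute values: [2, 1, 2, 10]
||x||_1 = sum = 15.

15


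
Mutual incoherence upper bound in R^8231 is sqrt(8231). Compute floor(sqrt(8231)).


90^2 = 8100 <= 8231 < 8281 = 91^2, so 90 <= sqrt(8231) < 91.
floor(sqrt(8231)) = 90.

90


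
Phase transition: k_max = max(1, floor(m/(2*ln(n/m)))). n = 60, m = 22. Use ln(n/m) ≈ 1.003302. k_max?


n/m = 60/22 = 30/11.
ln(n/m) ≈ 1.003302.
2*ln(n/m) ≈ 2.006604.
m/(2*ln(n/m)) ≈ 22/2.006604 ≈ 10.9638.
floor = 10.
k_max = max(1, 10) = 10.

10


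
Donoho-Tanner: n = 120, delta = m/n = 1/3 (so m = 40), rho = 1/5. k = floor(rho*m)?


m = 1/3*120 = 40.
rho = 1/5.
rho*m = 1/5*40 = 8.
k = floor(8) = 8.

8


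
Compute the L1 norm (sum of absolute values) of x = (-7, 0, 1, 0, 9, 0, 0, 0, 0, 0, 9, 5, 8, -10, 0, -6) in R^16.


Non-zero entries: [(0, -7), (2, 1), (4, 9), (10, 9), (11, 5), (12, 8), (13, -10), (15, -6)]
Absolute values: [7, 1, 9, 9, 5, 8, 10, 6]
||x||_1 = sum = 55.

55


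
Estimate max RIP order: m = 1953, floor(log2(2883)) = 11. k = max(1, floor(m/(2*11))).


floor(log2(2883)) = 11.
2*11 = 22.
m/(2*floor(log2(n))) = 1953/22 ≈ 88.7727.
floor = 88.
k = max(1, 88) = 88.

88


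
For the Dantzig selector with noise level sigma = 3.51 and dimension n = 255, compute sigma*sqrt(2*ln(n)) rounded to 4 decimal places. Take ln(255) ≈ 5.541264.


ln(255) ≈ 5.541264.
2*ln(n) ≈ 11.082528.
sqrt(2*ln(n)) ≈ sqrt(11.082528) ≈ 3.329043.
threshold ≈ 3.51*3.329043 = 11.68494093 ≈ 11.6849.

11.6849


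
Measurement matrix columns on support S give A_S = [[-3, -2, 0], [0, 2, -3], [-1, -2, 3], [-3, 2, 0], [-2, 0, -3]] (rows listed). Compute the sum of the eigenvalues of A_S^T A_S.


Sum of eigenvalues of A_S^T A_S = trace(A_S^T A_S) = sum of squared column norms of A_S.
A_S^T A_S diagonal: [23, 16, 27].
trace = 23 + 16 + 27 = 66.

66


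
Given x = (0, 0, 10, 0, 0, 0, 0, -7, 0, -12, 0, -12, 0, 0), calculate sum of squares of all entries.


Non-zero entries: [(2, 10), (7, -7), (9, -12), (11, -12)]
Squares: [100, 49, 144, 144]
||x||_2^2 = sum = 437.

437


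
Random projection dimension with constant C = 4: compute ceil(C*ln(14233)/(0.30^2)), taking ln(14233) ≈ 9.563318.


ln(14233) ≈ 9.563318.
eps^2 = 0.30^2 = 0.09.
C*ln(N)/eps^2 ≈ 4*9.563318/0.09 ≈ 425.0364.
m = ceil(425.0364) = 426.

426


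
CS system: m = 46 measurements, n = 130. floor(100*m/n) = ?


100*m/n = 100*46/130 ≈ 35.3846.
floor = 35.

35


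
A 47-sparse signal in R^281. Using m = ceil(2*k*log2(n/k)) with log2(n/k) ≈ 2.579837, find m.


log2(n/k) = log2(281/47) ≈ 2.579837.
2*k*log2(n/k) ≈ 2*47*2.579837 = 242.504678.
m = ceil(242.504678) = 243.

243


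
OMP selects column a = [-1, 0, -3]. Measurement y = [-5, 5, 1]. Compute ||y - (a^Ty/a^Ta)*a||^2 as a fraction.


a^T a = 10.
a^T y = 2.
coeff = 2/10 = 1/5.
||r||^2 = 253/5.

253/5


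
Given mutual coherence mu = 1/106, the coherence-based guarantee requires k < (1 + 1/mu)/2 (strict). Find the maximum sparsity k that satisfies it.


1/mu = 106.
1 + 1/mu = 107.
(1 + 1/mu)/2 = 53.5 is not an integer, so k_max = floor(53.5) = 53.

53


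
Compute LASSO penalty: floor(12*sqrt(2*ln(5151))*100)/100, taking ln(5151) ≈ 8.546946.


ln(5151) ≈ 8.546946.
2*ln(n) ≈ 17.093892.
sqrt(2*ln(n)) ≈ sqrt(17.093892) ≈ 4.134476.
lambda ≈ 12*4.134476 = 49.613712.
floor(lambda*100)/100 = 49.61.

49.61


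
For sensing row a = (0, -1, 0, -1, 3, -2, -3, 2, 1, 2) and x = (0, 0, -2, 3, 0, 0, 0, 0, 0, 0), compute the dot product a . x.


Non-zero terms: ['0*-2', '-1*3']
Products: [0, -3]
y = sum = -3.

-3


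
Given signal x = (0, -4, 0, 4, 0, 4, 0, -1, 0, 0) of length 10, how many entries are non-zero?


Non-zero positions: [1, 3, 5, 7].
Sparsity = 4.

4


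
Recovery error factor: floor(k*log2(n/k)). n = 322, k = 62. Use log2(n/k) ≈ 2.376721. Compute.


log2(n/k) = log2(322/62) ≈ 2.376721.
k*log2(n/k) ≈ 62*2.376721 = 147.356702.
floor(147.356702) = 147.

147


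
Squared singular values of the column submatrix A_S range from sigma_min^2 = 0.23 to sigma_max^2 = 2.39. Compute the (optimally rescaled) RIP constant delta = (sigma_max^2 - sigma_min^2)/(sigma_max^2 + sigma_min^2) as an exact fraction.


lambda_max - lambda_min = 2.39 - 0.23 = 2.16.
lambda_max + lambda_min = 2.39 + 0.23 = 2.62.
delta = 2.16/2.62 = 216/262 = 108/131.

108/131


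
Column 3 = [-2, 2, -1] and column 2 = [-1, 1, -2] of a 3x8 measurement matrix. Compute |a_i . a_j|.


Inner product: -2*-1 + 2*1 + -1*-2
Products: [2, 2, 2]
Sum = 6.
|dot| = 6.

6


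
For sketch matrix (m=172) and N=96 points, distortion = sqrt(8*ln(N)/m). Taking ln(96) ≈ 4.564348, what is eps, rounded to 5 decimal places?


ln(96) ≈ 4.564348.
8*ln(N)/m ≈ 8*4.564348/172 ≈ 0.21229526.
eps = sqrt(0.21229526) ≈ 0.4607551 ≈ 0.46076.

0.46076


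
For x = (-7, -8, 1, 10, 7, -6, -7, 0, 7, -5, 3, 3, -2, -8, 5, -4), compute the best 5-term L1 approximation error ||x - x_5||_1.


Sorted |x_i| descending: [10, 8, 8, 7, 7, 7, 7, 6, 5, 5, 4, 3, 3, 2, 1, 0]
Keep top 5: [10, 8, 8, 7, 7]
Tail entries: [7, 7, 6, 5, 5, 4, 3, 3, 2, 1, 0]
L1 error = sum of tail = 43.

43


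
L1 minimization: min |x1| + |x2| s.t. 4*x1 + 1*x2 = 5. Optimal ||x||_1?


Axis intercepts:
  x1 = 5/4, x2 = 0: L1 = 5/4
  x1 = 0, x2 = 5: L1 = 5
x* = (5/4, 0)
||x*||_1 = 5/4.

5/4


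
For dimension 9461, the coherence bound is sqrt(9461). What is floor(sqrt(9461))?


97^2 = 9409 <= 9461 < 9604 = 98^2, so 97 <= sqrt(9461) < 98.
floor(sqrt(9461)) = 97.

97


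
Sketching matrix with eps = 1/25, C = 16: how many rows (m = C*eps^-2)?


1/eps = 25.
(1/eps)^2 = 625.
m = 16*625 = 10000.

10000


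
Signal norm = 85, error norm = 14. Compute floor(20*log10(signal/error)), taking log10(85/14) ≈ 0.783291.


||x||/||e|| = 85/14.
log10(85/14) ≈ 0.783291.
20*log10(||x||/||e||) ≈ 20*0.783291 = 15.66582.
floor(15.66582) = 15.

15


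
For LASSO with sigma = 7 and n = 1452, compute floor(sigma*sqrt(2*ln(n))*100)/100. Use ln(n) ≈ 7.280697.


ln(1452) ≈ 7.280697.
2*ln(n) ≈ 14.561394.
sqrt(2*ln(n)) ≈ sqrt(14.561394) ≈ 3.815939.
lambda ≈ 7*3.815939 = 26.711573.
floor(lambda*100)/100 = 26.71.

26.71


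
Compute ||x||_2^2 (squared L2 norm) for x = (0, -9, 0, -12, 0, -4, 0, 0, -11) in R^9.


Non-zero entries: [(1, -9), (3, -12), (5, -4), (8, -11)]
Squares: [81, 144, 16, 121]
||x||_2^2 = sum = 362.

362


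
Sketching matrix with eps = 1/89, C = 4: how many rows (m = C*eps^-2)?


1/eps = 89.
(1/eps)^2 = 7921.
m = 4*7921 = 31684.

31684


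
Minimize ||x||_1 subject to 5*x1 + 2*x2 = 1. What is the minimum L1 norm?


Axis intercepts:
  x1 = 1/5, x2 = 0: L1 = 1/5
  x1 = 0, x2 = 1/2: L1 = 1/2
x* = (1/5, 0)
||x*||_1 = 1/5.

1/5


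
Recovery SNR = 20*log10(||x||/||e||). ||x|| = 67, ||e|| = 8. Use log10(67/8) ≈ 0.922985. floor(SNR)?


||x||/||e|| = 67/8.
log10(67/8) ≈ 0.922985.
20*log10(||x||/||e||) ≈ 20*0.922985 = 18.4597.
floor(18.4597) = 18.

18


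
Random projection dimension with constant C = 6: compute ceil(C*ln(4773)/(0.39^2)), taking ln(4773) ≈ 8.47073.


ln(4773) ≈ 8.47073.
eps^2 = 0.39^2 = 0.1521.
C*ln(N)/eps^2 ≈ 6*8.47073/0.1521 ≈ 334.1511.
m = ceil(334.1511) = 335.

335


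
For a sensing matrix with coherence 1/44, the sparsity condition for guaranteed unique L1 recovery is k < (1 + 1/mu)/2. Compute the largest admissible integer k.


1/mu = 44.
1 + 1/mu = 45.
(1 + 1/mu)/2 = 22.5 is not an integer, so k_max = floor(22.5) = 22.

22


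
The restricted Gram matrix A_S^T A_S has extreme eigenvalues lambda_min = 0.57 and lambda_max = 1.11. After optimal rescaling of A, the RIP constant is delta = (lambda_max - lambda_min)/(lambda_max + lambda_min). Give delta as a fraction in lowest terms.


lambda_max - lambda_min = 1.11 - 0.57 = 0.54.
lambda_max + lambda_min = 1.11 + 0.57 = 1.68.
delta = 0.54/1.68 = 54/168 = 9/28.

9/28


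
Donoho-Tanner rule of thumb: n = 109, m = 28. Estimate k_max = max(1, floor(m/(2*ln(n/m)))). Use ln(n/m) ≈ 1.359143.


n/m = 109/28.
ln(n/m) ≈ 1.359143.
2*ln(n/m) ≈ 2.718286.
m/(2*ln(n/m)) ≈ 28/2.718286 ≈ 10.3006.
floor = 10.
k_max = max(1, 10) = 10.

10


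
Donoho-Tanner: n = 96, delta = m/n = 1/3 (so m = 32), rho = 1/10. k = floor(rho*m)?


m = 1/3*96 = 32.
rho = 1/10.
rho*m = 1/10*32 = 3.2.
k = floor(3.2) = 3.

3


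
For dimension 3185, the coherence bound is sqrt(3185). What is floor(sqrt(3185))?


56^2 = 3136 <= 3185 < 3249 = 57^2, so 56 <= sqrt(3185) < 57.
floor(sqrt(3185)) = 56.

56


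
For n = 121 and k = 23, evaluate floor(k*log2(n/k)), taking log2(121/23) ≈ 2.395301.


log2(n/k) = log2(121/23) ≈ 2.395301.
k*log2(n/k) ≈ 23*2.395301 = 55.091923.
floor(55.091923) = 55.

55


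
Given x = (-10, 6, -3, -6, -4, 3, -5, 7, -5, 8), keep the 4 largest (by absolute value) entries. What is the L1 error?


Sorted |x_i| descending: [10, 8, 7, 6, 6, 5, 5, 4, 3, 3]
Keep top 4: [10, 8, 7, 6]
Tail entries: [6, 5, 5, 4, 3, 3]
L1 error = sum of tail = 26.

26


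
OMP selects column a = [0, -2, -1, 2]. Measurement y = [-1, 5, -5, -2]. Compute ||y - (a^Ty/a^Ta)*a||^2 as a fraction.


a^T a = 9.
a^T y = -9.
coeff = -9/9 = -1.
||r||^2 = 46.

46


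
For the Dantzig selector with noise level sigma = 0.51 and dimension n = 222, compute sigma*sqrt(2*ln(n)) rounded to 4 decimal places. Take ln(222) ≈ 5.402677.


ln(222) ≈ 5.402677.
2*ln(n) ≈ 10.805354.
sqrt(2*ln(n)) ≈ sqrt(10.805354) ≈ 3.28715.
threshold ≈ 0.51*3.28715 = 1.6764465 ≈ 1.6764.

1.6764


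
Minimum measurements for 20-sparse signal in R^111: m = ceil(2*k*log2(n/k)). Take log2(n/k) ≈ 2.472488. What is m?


log2(n/k) = log2(111/20) ≈ 2.472488.
2*k*log2(n/k) ≈ 2*20*2.472488 = 98.89952.
m = ceil(98.89952) = 99.

99


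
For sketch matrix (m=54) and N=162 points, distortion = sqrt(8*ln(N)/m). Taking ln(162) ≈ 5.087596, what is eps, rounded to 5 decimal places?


ln(162) ≈ 5.087596.
8*ln(N)/m ≈ 8*5.087596/54 ≈ 0.75371793.
eps = sqrt(0.75371793) ≈ 0.8681693 ≈ 0.86817.

0.86817


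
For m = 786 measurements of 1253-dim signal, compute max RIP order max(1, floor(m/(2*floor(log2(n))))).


floor(log2(1253)) = 10.
2*10 = 20.
m/(2*floor(log2(n))) = 786/20 ≈ 39.3.
floor = 39.
k = max(1, 39) = 39.

39


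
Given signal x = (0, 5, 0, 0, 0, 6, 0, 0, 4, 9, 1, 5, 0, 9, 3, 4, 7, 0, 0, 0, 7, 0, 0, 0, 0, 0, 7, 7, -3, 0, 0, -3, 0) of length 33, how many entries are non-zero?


Non-zero positions: [1, 5, 8, 9, 10, 11, 13, 14, 15, 16, 20, 26, 27, 28, 31].
Sparsity = 15.

15


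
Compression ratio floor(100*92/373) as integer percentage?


100*m/n = 100*92/373 ≈ 24.6649.
floor = 24.

24


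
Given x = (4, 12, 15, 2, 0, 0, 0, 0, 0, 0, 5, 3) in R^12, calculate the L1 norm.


Non-zero entries: [(0, 4), (1, 12), (2, 15), (3, 2), (10, 5), (11, 3)]
Absolute values: [4, 12, 15, 2, 5, 3]
||x||_1 = sum = 41.

41


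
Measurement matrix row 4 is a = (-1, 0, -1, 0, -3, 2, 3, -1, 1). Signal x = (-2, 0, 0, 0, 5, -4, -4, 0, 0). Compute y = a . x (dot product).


Non-zero terms: ['-1*-2', '-3*5', '2*-4', '3*-4']
Products: [2, -15, -8, -12]
y = sum = -33.

-33


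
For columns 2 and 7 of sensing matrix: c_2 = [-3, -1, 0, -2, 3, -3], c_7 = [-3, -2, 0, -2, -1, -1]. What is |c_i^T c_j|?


Inner product: -3*-3 + -1*-2 + 0*0 + -2*-2 + 3*-1 + -3*-1
Products: [9, 2, 0, 4, -3, 3]
Sum = 15.
|dot| = 15.

15


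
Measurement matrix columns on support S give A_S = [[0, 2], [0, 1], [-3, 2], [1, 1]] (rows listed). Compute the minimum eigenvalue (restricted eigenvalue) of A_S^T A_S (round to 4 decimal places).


A_S^T A_S = [[10, -5], [-5, 10]].
trace = 20.
det = 75.
disc = trace^2 - 4*det = 400 - 4*75 = 100.
sqrt(100) = 10.
lam_min = (20 - 10)/2 = 5 = 5.0000.

5.0000


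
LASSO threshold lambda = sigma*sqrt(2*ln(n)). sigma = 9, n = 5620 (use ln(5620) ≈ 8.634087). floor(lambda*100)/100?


ln(5620) ≈ 8.634087.
2*ln(n) ≈ 17.268174.
sqrt(2*ln(n)) ≈ sqrt(17.268174) ≈ 4.155499.
lambda ≈ 9*4.155499 = 37.399491.
floor(lambda*100)/100 = 37.39.

37.39


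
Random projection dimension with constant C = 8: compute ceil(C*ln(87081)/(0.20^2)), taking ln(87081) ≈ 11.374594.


ln(87081) ≈ 11.374594.
eps^2 = 0.20^2 = 0.04.
C*ln(N)/eps^2 ≈ 8*11.374594/0.04 ≈ 2274.9188.
m = ceil(2274.9188) = 2275.

2275


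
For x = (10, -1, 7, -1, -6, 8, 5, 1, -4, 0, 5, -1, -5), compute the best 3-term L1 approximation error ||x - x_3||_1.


Sorted |x_i| descending: [10, 8, 7, 6, 5, 5, 5, 4, 1, 1, 1, 1, 0]
Keep top 3: [10, 8, 7]
Tail entries: [6, 5, 5, 5, 4, 1, 1, 1, 1, 0]
L1 error = sum of tail = 29.

29


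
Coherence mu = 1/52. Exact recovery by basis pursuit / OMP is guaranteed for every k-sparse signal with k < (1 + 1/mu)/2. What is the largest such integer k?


1/mu = 52.
1 + 1/mu = 53.
(1 + 1/mu)/2 = 26.5 is not an integer, so k_max = floor(26.5) = 26.

26


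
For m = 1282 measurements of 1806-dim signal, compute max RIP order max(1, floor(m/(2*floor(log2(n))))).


floor(log2(1806)) = 10.
2*10 = 20.
m/(2*floor(log2(n))) = 1282/20 ≈ 64.1.
floor = 64.
k = max(1, 64) = 64.

64


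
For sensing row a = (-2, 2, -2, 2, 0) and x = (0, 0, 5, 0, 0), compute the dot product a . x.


Non-zero terms: ['-2*5']
Products: [-10]
y = sum = -10.

-10


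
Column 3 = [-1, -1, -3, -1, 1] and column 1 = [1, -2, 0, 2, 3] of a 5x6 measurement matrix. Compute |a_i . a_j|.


Inner product: -1*1 + -1*-2 + -3*0 + -1*2 + 1*3
Products: [-1, 2, 0, -2, 3]
Sum = 2.
|dot| = 2.

2


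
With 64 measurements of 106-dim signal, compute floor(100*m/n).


100*m/n = 100*64/106 ≈ 60.3774.
floor = 60.

60


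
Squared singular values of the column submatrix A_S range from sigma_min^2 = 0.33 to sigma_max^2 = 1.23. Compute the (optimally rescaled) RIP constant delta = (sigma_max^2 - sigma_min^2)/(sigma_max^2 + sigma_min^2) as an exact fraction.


lambda_max - lambda_min = 1.23 - 0.33 = 0.90.
lambda_max + lambda_min = 1.23 + 0.33 = 1.56.
delta = 0.90/1.56 = 90/156 = 15/26.

15/26


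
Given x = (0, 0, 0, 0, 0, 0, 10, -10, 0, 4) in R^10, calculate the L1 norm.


Non-zero entries: [(6, 10), (7, -10), (9, 4)]
Absolute values: [10, 10, 4]
||x||_1 = sum = 24.

24


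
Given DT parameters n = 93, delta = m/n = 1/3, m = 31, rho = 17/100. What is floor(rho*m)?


m = 1/3*93 = 31.
rho = 17/100.
rho*m = 17/100*31 = 5.27.
k = floor(5.27) = 5.

5


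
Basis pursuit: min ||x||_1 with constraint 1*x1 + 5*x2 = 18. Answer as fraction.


Axis intercepts:
  x1 = 18, x2 = 0: L1 = 18
  x1 = 0, x2 = 18/5: L1 = 18/5
x* = (0, 18/5)
||x*||_1 = 18/5.

18/5


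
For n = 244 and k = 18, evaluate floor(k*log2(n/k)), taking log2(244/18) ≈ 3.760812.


log2(n/k) = log2(244/18) ≈ 3.760812.
k*log2(n/k) ≈ 18*3.760812 = 67.694616.
floor(67.694616) = 67.

67


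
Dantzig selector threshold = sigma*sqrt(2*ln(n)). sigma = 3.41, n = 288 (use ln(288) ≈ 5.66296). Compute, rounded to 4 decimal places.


ln(288) ≈ 5.66296.
2*ln(n) ≈ 11.32592.
sqrt(2*ln(n)) ≈ sqrt(11.32592) ≈ 3.3654.
threshold ≈ 3.41*3.3654 = 11.476014 ≈ 11.4760.

11.4760


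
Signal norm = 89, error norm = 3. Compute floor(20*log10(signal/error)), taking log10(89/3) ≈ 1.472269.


||x||/||e|| = 89/3.
log10(89/3) ≈ 1.472269.
20*log10(||x||/||e||) ≈ 20*1.472269 = 29.44538.
floor(29.44538) = 29.

29


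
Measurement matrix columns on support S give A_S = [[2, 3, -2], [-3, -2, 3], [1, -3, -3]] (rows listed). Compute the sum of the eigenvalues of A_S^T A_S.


Sum of eigenvalues of A_S^T A_S = trace(A_S^T A_S) = sum of squared column norms of A_S.
A_S^T A_S diagonal: [14, 22, 22].
trace = 14 + 22 + 22 = 58.

58


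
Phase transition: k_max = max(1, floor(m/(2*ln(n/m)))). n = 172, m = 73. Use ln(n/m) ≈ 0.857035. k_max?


n/m = 172/73.
ln(n/m) ≈ 0.857035.
2*ln(n/m) ≈ 1.71407.
m/(2*ln(n/m)) ≈ 73/1.71407 ≈ 42.5887.
floor = 42.
k_max = max(1, 42) = 42.

42


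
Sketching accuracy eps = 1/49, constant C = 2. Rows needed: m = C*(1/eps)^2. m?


1/eps = 49.
(1/eps)^2 = 2401.
m = 2*2401 = 4802.

4802


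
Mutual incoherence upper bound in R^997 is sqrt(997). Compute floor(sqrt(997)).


31^2 = 961 <= 997 < 1024 = 32^2, so 31 <= sqrt(997) < 32.
floor(sqrt(997)) = 31.

31


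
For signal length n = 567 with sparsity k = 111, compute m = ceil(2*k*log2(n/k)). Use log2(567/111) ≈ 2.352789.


log2(n/k) = log2(567/111) ≈ 2.352789.
2*k*log2(n/k) ≈ 2*111*2.352789 = 522.319158.
m = ceil(522.319158) = 523.

523


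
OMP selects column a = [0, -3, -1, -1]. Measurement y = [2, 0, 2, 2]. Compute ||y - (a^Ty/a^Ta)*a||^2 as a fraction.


a^T a = 11.
a^T y = -4.
coeff = -4/11 = -4/11.
||r||^2 = 116/11.

116/11


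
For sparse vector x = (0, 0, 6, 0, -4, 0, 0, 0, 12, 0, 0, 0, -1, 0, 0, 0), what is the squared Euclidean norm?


Non-zero entries: [(2, 6), (4, -4), (8, 12), (12, -1)]
Squares: [36, 16, 144, 1]
||x||_2^2 = sum = 197.

197


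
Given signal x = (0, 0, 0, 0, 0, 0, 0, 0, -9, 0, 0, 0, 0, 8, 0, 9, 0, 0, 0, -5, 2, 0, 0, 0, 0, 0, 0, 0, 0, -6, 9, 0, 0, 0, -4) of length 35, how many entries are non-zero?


Non-zero positions: [8, 13, 15, 19, 20, 29, 30, 34].
Sparsity = 8.

8


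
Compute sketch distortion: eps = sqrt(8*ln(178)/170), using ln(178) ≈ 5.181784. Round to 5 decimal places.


ln(178) ≈ 5.181784.
8*ln(N)/m ≈ 8*5.181784/170 ≈ 0.24384866.
eps = sqrt(0.24384866) ≈ 0.4938103 ≈ 0.49381.

0.49381


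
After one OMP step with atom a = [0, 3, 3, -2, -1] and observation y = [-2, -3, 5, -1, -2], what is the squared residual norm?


a^T a = 23.
a^T y = 10.
coeff = 10/23 = 10/23.
||r||^2 = 889/23.

889/23


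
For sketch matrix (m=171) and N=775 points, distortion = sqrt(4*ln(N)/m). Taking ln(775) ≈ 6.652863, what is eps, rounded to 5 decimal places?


ln(775) ≈ 6.652863.
4*ln(N)/m ≈ 4*6.652863/171 ≈ 0.15562253.
eps = sqrt(0.15562253) ≈ 0.3944902 ≈ 0.39449.

0.39449


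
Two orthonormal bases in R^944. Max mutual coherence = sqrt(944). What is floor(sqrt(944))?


30^2 = 900 <= 944 < 961 = 31^2, so 30 <= sqrt(944) < 31.
floor(sqrt(944)) = 30.

30


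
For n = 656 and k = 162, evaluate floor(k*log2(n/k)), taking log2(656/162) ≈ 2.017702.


log2(n/k) = log2(656/162) ≈ 2.017702.
k*log2(n/k) ≈ 162*2.017702 = 326.867724.
floor(326.867724) = 326.

326


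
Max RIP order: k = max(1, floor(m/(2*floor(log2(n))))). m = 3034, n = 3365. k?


floor(log2(3365)) = 11.
2*11 = 22.
m/(2*floor(log2(n))) = 3034/22 ≈ 137.9091.
floor = 137.
k = max(1, 137) = 137.

137


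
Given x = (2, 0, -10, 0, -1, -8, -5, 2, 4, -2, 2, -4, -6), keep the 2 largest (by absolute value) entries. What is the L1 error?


Sorted |x_i| descending: [10, 8, 6, 5, 4, 4, 2, 2, 2, 2, 1, 0, 0]
Keep top 2: [10, 8]
Tail entries: [6, 5, 4, 4, 2, 2, 2, 2, 1, 0, 0]
L1 error = sum of tail = 28.

28


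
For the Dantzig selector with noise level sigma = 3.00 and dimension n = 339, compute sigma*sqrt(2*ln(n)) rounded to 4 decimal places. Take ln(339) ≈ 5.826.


ln(339) ≈ 5.826.
2*ln(n) ≈ 11.652.
sqrt(2*ln(n)) ≈ sqrt(11.652) ≈ 3.413503.
threshold ≈ 3.00*3.413503 = 10.240509 ≈ 10.2405.

10.2405


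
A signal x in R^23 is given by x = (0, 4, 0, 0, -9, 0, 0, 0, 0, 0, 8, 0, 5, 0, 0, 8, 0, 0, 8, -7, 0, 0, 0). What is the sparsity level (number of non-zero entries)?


Non-zero positions: [1, 4, 10, 12, 15, 18, 19].
Sparsity = 7.

7


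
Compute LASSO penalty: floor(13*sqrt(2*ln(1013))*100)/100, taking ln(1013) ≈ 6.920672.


ln(1013) ≈ 6.920672.
2*ln(n) ≈ 13.841344.
sqrt(2*ln(n)) ≈ sqrt(13.841344) ≈ 3.720396.
lambda ≈ 13*3.720396 = 48.365148.
floor(lambda*100)/100 = 48.36.

48.36


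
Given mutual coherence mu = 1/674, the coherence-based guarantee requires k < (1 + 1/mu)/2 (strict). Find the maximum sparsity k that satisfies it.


1/mu = 674.
1 + 1/mu = 675.
(1 + 1/mu)/2 = 337.5 is not an integer, so k_max = floor(337.5) = 337.

337


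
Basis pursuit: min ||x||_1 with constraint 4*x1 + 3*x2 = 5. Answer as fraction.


Axis intercepts:
  x1 = 5/4, x2 = 0: L1 = 5/4
  x1 = 0, x2 = 5/3: L1 = 5/3
x* = (5/4, 0)
||x*||_1 = 5/4.

5/4


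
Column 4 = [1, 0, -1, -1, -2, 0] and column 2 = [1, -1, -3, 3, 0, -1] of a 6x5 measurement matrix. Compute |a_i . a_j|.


Inner product: 1*1 + 0*-1 + -1*-3 + -1*3 + -2*0 + 0*-1
Products: [1, 0, 3, -3, 0, 0]
Sum = 1.
|dot| = 1.

1


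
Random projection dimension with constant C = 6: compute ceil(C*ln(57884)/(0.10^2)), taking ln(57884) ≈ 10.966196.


ln(57884) ≈ 10.966196.
eps^2 = 0.10^2 = 0.01.
C*ln(N)/eps^2 ≈ 6*10.966196/0.01 ≈ 6579.7176.
m = ceil(6579.7176) = 6580.

6580


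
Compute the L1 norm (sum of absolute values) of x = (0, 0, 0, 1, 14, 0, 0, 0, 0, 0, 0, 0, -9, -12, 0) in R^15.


Non-zero entries: [(3, 1), (4, 14), (12, -9), (13, -12)]
Absolute values: [1, 14, 9, 12]
||x||_1 = sum = 36.

36


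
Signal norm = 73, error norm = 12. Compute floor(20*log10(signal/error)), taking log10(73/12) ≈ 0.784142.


||x||/||e|| = 73/12.
log10(73/12) ≈ 0.784142.
20*log10(||x||/||e||) ≈ 20*0.784142 = 15.68284.
floor(15.68284) = 15.

15


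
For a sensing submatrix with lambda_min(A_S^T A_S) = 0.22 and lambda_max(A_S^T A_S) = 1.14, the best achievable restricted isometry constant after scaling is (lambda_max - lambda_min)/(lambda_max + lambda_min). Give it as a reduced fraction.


lambda_max - lambda_min = 1.14 - 0.22 = 0.92.
lambda_max + lambda_min = 1.14 + 0.22 = 1.36.
delta = 0.92/1.36 = 92/136 = 23/34.

23/34


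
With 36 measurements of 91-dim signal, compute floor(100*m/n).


100*m/n = 100*36/91 ≈ 39.5604.
floor = 39.

39


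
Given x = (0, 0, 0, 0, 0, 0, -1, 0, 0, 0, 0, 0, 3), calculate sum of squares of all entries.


Non-zero entries: [(6, -1), (12, 3)]
Squares: [1, 9]
||x||_2^2 = sum = 10.

10


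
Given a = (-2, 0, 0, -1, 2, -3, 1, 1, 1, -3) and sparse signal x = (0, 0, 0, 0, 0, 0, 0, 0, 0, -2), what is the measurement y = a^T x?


Non-zero terms: ['-3*-2']
Products: [6]
y = sum = 6.

6


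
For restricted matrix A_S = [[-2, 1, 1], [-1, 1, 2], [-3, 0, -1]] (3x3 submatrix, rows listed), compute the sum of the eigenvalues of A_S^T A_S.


Sum of eigenvalues of A_S^T A_S = trace(A_S^T A_S) = sum of squared column norms of A_S.
A_S^T A_S diagonal: [14, 2, 6].
trace = 14 + 2 + 6 = 22.

22


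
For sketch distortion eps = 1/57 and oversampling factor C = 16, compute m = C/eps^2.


1/eps = 57.
(1/eps)^2 = 3249.
m = 16*3249 = 51984.

51984


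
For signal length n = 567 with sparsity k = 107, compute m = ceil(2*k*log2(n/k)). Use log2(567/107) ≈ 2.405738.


log2(n/k) = log2(567/107) ≈ 2.405738.
2*k*log2(n/k) ≈ 2*107*2.405738 = 514.827932.
m = ceil(514.827932) = 515.

515


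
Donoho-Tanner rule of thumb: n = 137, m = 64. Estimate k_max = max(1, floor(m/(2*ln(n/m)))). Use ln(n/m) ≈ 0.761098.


n/m = 137/64.
ln(n/m) ≈ 0.761098.
2*ln(n/m) ≈ 1.522196.
m/(2*ln(n/m)) ≈ 64/1.522196 ≈ 42.0445.
floor = 42.
k_max = max(1, 42) = 42.

42


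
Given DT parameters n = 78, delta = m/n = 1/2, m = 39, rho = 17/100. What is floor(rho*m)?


m = 1/2*78 = 39.
rho = 17/100.
rho*m = 17/100*39 = 6.63.
k = floor(6.63) = 6.

6


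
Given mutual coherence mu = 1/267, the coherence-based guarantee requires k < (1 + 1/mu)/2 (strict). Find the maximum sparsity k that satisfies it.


1/mu = 267.
1 + 1/mu = 268.
(1 + 1/mu)/2 = 134 is an integer and the inequality is strict, so k_max = 134 - 1 = 133.

133


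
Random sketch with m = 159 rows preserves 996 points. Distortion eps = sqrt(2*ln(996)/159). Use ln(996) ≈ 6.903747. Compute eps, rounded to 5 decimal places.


ln(996) ≈ 6.903747.
2*ln(N)/m ≈ 2*6.903747/159 ≈ 0.08683958.
eps = sqrt(0.08683958) ≈ 0.2946856 ≈ 0.29469.

0.29469


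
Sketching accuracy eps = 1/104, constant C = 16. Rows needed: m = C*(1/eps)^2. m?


1/eps = 104.
(1/eps)^2 = 10816.
m = 16*10816 = 173056.

173056


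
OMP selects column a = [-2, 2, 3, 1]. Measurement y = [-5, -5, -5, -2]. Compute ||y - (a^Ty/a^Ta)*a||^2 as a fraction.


a^T a = 18.
a^T y = -17.
coeff = -17/18 = -17/18.
||r||^2 = 1133/18.

1133/18


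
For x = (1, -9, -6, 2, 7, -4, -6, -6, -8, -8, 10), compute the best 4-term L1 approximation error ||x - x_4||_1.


Sorted |x_i| descending: [10, 9, 8, 8, 7, 6, 6, 6, 4, 2, 1]
Keep top 4: [10, 9, 8, 8]
Tail entries: [7, 6, 6, 6, 4, 2, 1]
L1 error = sum of tail = 32.

32


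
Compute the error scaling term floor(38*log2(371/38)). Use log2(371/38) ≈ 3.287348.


log2(n/k) = log2(371/38) ≈ 3.287348.
k*log2(n/k) ≈ 38*3.287348 = 124.919224.
floor(124.919224) = 124.

124


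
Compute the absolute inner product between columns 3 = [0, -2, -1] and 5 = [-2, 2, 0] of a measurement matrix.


Inner product: 0*-2 + -2*2 + -1*0
Products: [0, -4, 0]
Sum = -4.
|dot| = 4.

4


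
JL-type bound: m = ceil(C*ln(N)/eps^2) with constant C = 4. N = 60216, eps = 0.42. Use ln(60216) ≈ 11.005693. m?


ln(60216) ≈ 11.005693.
eps^2 = 0.42^2 = 0.1764.
C*ln(N)/eps^2 ≈ 4*11.005693/0.1764 ≈ 249.5622.
m = ceil(249.5622) = 250.

250


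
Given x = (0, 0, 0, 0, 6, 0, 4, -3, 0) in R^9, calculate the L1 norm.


Non-zero entries: [(4, 6), (6, 4), (7, -3)]
Absolute values: [6, 4, 3]
||x||_1 = sum = 13.

13


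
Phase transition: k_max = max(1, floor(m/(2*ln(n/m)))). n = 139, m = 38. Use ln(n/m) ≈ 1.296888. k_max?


n/m = 139/38.
ln(n/m) ≈ 1.296888.
2*ln(n/m) ≈ 2.593776.
m/(2*ln(n/m)) ≈ 38/2.593776 ≈ 14.6505.
floor = 14.
k_max = max(1, 14) = 14.

14


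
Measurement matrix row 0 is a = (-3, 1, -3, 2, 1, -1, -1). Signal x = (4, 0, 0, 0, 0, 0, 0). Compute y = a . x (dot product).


Non-zero terms: ['-3*4']
Products: [-12]
y = sum = -12.

-12


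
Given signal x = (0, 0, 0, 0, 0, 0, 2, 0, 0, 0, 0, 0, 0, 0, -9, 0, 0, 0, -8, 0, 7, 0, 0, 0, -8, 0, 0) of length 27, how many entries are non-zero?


Non-zero positions: [6, 14, 18, 20, 24].
Sparsity = 5.

5


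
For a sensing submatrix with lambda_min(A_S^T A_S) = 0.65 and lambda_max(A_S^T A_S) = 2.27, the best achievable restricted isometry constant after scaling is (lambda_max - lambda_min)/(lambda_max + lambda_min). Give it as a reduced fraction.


lambda_max - lambda_min = 2.27 - 0.65 = 1.62.
lambda_max + lambda_min = 2.27 + 0.65 = 2.92.
delta = 1.62/2.92 = 162/292 = 81/146.

81/146


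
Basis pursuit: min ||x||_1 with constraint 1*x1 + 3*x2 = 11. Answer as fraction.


Axis intercepts:
  x1 = 11, x2 = 0: L1 = 11
  x1 = 0, x2 = 11/3: L1 = 11/3
x* = (0, 11/3)
||x*||_1 = 11/3.

11/3


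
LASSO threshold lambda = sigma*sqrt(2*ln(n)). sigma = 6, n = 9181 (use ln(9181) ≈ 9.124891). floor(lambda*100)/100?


ln(9181) ≈ 9.124891.
2*ln(n) ≈ 18.249782.
sqrt(2*ln(n)) ≈ sqrt(18.249782) ≈ 4.271976.
lambda ≈ 6*4.271976 = 25.631856.
floor(lambda*100)/100 = 25.63.

25.63


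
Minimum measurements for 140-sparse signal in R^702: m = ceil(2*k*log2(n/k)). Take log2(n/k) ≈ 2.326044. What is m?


log2(n/k) = log2(702/140) ≈ 2.326044.
2*k*log2(n/k) ≈ 2*140*2.326044 = 651.29232.
m = ceil(651.29232) = 652.

652


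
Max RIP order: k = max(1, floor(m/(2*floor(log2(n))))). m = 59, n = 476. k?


floor(log2(476)) = 8.
2*8 = 16.
m/(2*floor(log2(n))) = 59/16 ≈ 3.6875.
floor = 3.
k = max(1, 3) = 3.

3


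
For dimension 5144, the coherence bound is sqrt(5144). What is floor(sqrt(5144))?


71^2 = 5041 <= 5144 < 5184 = 72^2, so 71 <= sqrt(5144) < 72.
floor(sqrt(5144)) = 71.

71


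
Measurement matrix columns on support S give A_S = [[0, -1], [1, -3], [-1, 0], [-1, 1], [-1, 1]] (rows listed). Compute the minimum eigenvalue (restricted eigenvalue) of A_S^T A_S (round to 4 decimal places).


A_S^T A_S = [[4, -5], [-5, 12]].
trace = 16.
det = 23.
disc = trace^2 - 4*det = 256 - 4*23 = 164.
sqrt(164) ≈ 12.806248.
lam_min = (16 - sqrt(164))/2 ≈ (16 - 12.806248)/2 = 1.596876 ≈ 1.5969.

1.5969


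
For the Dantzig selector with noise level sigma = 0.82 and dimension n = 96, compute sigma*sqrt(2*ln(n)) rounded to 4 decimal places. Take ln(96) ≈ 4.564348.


ln(96) ≈ 4.564348.
2*ln(n) ≈ 9.128696.
sqrt(2*ln(n)) ≈ sqrt(9.128696) ≈ 3.021373.
threshold ≈ 0.82*3.021373 = 2.47752586 ≈ 2.4775.

2.4775


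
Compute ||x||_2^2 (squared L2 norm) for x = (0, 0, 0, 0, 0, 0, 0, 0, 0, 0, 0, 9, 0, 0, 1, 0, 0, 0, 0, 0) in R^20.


Non-zero entries: [(11, 9), (14, 1)]
Squares: [81, 1]
||x||_2^2 = sum = 82.

82


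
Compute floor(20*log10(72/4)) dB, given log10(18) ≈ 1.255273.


||x||/||e|| = 72/4 = 18.
log10(18) ≈ 1.255273.
20*log10(||x||/||e||) ≈ 20*1.255273 = 25.10546.
floor(25.10546) = 25.

25


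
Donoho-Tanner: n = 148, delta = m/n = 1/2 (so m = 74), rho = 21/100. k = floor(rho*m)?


m = 1/2*148 = 74.
rho = 21/100.
rho*m = 21/100*74 = 15.54.
k = floor(15.54) = 15.

15


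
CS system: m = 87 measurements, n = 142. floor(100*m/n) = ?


100*m/n = 100*87/142 ≈ 61.2676.
floor = 61.

61


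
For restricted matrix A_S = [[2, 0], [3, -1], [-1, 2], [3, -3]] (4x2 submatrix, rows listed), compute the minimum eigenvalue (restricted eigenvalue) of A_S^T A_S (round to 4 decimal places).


A_S^T A_S = [[23, -14], [-14, 14]].
trace = 37.
det = 126.
disc = trace^2 - 4*det = 1369 - 4*126 = 865.
sqrt(865) ≈ 29.410882.
lam_min = (37 - sqrt(865))/2 ≈ (37 - 29.410882)/2 = 3.794559 ≈ 3.7946.

3.7946


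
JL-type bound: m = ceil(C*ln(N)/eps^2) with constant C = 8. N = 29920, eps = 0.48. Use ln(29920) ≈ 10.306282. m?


ln(29920) ≈ 10.306282.
eps^2 = 0.48^2 = 0.2304.
C*ln(N)/eps^2 ≈ 8*10.306282/0.2304 ≈ 357.857.
m = ceil(357.857) = 358.

358


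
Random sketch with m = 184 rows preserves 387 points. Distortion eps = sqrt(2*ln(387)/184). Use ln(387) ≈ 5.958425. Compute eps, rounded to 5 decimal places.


ln(387) ≈ 5.958425.
2*ln(N)/m ≈ 2*5.958425/184 ≈ 0.06476549.
eps = sqrt(0.06476549) ≈ 0.2544906 ≈ 0.25449.

0.25449


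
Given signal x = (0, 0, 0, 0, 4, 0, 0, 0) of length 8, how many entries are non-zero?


Non-zero positions: [4].
Sparsity = 1.

1


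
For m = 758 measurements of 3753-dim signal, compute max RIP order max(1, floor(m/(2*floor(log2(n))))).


floor(log2(3753)) = 11.
2*11 = 22.
m/(2*floor(log2(n))) = 758/22 ≈ 34.4545.
floor = 34.
k = max(1, 34) = 34.

34


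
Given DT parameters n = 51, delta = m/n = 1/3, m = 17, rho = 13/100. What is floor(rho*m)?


m = 1/3*51 = 17.
rho = 13/100.
rho*m = 13/100*17 = 2.21.
k = floor(2.21) = 2.

2


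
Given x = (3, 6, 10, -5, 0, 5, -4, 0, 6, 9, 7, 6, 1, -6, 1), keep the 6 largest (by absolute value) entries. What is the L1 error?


Sorted |x_i| descending: [10, 9, 7, 6, 6, 6, 6, 5, 5, 4, 3, 1, 1, 0, 0]
Keep top 6: [10, 9, 7, 6, 6, 6]
Tail entries: [6, 5, 5, 4, 3, 1, 1, 0, 0]
L1 error = sum of tail = 25.

25


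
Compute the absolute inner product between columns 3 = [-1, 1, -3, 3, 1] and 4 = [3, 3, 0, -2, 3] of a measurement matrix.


Inner product: -1*3 + 1*3 + -3*0 + 3*-2 + 1*3
Products: [-3, 3, 0, -6, 3]
Sum = -3.
|dot| = 3.

3


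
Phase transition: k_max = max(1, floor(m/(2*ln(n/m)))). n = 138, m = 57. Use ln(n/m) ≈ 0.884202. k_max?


n/m = 138/57 = 46/19.
ln(n/m) ≈ 0.884202.
2*ln(n/m) ≈ 1.768404.
m/(2*ln(n/m)) ≈ 57/1.768404 ≈ 32.2325.
floor = 32.
k_max = max(1, 32) = 32.

32


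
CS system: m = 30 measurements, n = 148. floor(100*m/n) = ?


100*m/n = 100*30/148 ≈ 20.2703.
floor = 20.

20


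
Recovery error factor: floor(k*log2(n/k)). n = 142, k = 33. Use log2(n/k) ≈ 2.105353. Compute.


log2(n/k) = log2(142/33) ≈ 2.105353.
k*log2(n/k) ≈ 33*2.105353 = 69.476649.
floor(69.476649) = 69.

69


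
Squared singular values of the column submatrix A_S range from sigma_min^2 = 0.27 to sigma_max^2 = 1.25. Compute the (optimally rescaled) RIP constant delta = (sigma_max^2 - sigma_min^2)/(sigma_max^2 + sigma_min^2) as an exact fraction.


lambda_max - lambda_min = 1.25 - 0.27 = 0.98.
lambda_max + lambda_min = 1.25 + 0.27 = 1.52.
delta = 0.98/1.52 = 98/152 = 49/76.

49/76


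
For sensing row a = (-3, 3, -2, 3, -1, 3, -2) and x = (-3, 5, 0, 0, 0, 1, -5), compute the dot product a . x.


Non-zero terms: ['-3*-3', '3*5', '3*1', '-2*-5']
Products: [9, 15, 3, 10]
y = sum = 37.

37


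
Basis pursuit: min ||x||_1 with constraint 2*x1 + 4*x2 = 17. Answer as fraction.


Axis intercepts:
  x1 = 17/2, x2 = 0: L1 = 17/2
  x1 = 0, x2 = 17/4: L1 = 17/4
x* = (0, 17/4)
||x*||_1 = 17/4.

17/4


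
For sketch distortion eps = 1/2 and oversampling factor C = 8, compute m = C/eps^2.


1/eps = 2.
(1/eps)^2 = 4.
m = 8*4 = 32.

32


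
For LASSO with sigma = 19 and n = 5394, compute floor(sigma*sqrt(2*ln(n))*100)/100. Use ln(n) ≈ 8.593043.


ln(5394) ≈ 8.593043.
2*ln(n) ≈ 17.186086.
sqrt(2*ln(n)) ≈ sqrt(17.186086) ≈ 4.14561.
lambda ≈ 19*4.14561 = 78.76659.
floor(lambda*100)/100 = 78.76.

78.76


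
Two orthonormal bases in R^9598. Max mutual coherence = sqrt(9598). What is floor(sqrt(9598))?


97^2 = 9409 <= 9598 < 9604 = 98^2, so 97 <= sqrt(9598) < 98.
floor(sqrt(9598)) = 97.

97


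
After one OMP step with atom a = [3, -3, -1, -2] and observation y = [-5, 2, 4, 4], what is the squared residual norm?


a^T a = 23.
a^T y = -33.
coeff = -33/23 = -33/23.
||r||^2 = 314/23.

314/23


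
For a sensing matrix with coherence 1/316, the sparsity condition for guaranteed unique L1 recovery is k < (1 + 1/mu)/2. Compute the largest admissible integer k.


1/mu = 316.
1 + 1/mu = 317.
(1 + 1/mu)/2 = 158.5 is not an integer, so k_max = floor(158.5) = 158.

158


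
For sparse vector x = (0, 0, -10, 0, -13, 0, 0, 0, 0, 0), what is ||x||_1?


Non-zero entries: [(2, -10), (4, -13)]
Absolute values: [10, 13]
||x||_1 = sum = 23.

23


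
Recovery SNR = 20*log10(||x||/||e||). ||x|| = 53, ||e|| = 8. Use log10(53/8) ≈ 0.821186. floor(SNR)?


||x||/||e|| = 53/8.
log10(53/8) ≈ 0.821186.
20*log10(||x||/||e||) ≈ 20*0.821186 = 16.42372.
floor(16.42372) = 16.

16


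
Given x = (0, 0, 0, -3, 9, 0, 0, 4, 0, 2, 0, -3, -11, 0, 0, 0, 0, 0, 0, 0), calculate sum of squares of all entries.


Non-zero entries: [(3, -3), (4, 9), (7, 4), (9, 2), (11, -3), (12, -11)]
Squares: [9, 81, 16, 4, 9, 121]
||x||_2^2 = sum = 240.

240


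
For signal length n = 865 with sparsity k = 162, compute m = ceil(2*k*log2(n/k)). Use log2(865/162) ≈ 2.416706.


log2(n/k) = log2(865/162) ≈ 2.416706.
2*k*log2(n/k) ≈ 2*162*2.416706 = 783.012744.
m = ceil(783.012744) = 784.

784


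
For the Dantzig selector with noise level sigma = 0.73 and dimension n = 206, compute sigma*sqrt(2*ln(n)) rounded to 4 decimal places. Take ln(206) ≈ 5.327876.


ln(206) ≈ 5.327876.
2*ln(n) ≈ 10.655752.
sqrt(2*ln(n)) ≈ sqrt(10.655752) ≈ 3.264315.
threshold ≈ 0.73*3.264315 = 2.38294995 ≈ 2.3829.

2.3829


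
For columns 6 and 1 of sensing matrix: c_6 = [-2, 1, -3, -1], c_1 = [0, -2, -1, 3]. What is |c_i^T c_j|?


Inner product: -2*0 + 1*-2 + -3*-1 + -1*3
Products: [0, -2, 3, -3]
Sum = -2.
|dot| = 2.

2


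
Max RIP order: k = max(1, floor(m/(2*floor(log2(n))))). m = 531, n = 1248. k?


floor(log2(1248)) = 10.
2*10 = 20.
m/(2*floor(log2(n))) = 531/20 ≈ 26.55.
floor = 26.
k = max(1, 26) = 26.

26


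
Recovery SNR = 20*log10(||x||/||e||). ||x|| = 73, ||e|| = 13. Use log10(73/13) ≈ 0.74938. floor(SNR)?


||x||/||e|| = 73/13.
log10(73/13) ≈ 0.74938.
20*log10(||x||/||e||) ≈ 20*0.74938 = 14.9876.
floor(14.9876) = 14.

14


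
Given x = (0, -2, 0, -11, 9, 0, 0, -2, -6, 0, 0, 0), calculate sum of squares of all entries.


Non-zero entries: [(1, -2), (3, -11), (4, 9), (7, -2), (8, -6)]
Squares: [4, 121, 81, 4, 36]
||x||_2^2 = sum = 246.

246


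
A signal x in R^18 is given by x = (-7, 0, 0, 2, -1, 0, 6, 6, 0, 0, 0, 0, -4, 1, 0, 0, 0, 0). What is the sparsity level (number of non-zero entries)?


Non-zero positions: [0, 3, 4, 6, 7, 12, 13].
Sparsity = 7.

7


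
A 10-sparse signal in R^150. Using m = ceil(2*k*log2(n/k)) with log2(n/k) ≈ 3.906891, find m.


log2(n/k) = log2(150/10) ≈ 3.906891.
2*k*log2(n/k) ≈ 2*10*3.906891 = 78.13782.
m = ceil(78.13782) = 79.

79


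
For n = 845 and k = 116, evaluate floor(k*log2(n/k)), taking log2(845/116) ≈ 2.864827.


log2(n/k) = log2(845/116) ≈ 2.864827.
k*log2(n/k) ≈ 116*2.864827 = 332.319932.
floor(332.319932) = 332.

332


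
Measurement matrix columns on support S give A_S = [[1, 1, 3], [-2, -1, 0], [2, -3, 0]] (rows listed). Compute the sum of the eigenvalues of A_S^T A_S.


Sum of eigenvalues of A_S^T A_S = trace(A_S^T A_S) = sum of squared column norms of A_S.
A_S^T A_S diagonal: [9, 11, 9].
trace = 9 + 11 + 9 = 29.

29


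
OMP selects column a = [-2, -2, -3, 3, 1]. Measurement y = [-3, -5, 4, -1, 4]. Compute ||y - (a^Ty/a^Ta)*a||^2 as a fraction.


a^T a = 27.
a^T y = 5.
coeff = 5/27 = 5/27.
||r||^2 = 1784/27.

1784/27


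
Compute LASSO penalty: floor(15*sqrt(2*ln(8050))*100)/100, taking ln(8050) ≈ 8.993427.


ln(8050) ≈ 8.993427.
2*ln(n) ≈ 17.986854.
sqrt(2*ln(n)) ≈ sqrt(17.986854) ≈ 4.241091.
lambda ≈ 15*4.241091 = 63.616365.
floor(lambda*100)/100 = 63.61.

63.61


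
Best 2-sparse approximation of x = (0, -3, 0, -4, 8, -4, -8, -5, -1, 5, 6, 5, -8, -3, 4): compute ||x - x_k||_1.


Sorted |x_i| descending: [8, 8, 8, 6, 5, 5, 5, 4, 4, 4, 3, 3, 1, 0, 0]
Keep top 2: [8, 8]
Tail entries: [8, 6, 5, 5, 5, 4, 4, 4, 3, 3, 1, 0, 0]
L1 error = sum of tail = 48.

48


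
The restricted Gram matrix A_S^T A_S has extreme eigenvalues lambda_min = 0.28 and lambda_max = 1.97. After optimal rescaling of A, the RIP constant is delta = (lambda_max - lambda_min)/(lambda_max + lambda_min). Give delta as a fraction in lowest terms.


lambda_max - lambda_min = 1.97 - 0.28 = 1.69.
lambda_max + lambda_min = 1.97 + 0.28 = 2.25.
delta = 1.69/2.25 = 169/225.

169/225


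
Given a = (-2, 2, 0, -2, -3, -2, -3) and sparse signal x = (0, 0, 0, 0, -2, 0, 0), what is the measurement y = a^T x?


Non-zero terms: ['-3*-2']
Products: [6]
y = sum = 6.

6


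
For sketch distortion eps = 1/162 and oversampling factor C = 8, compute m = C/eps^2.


1/eps = 162.
(1/eps)^2 = 26244.
m = 8*26244 = 209952.

209952


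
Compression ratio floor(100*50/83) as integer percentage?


100*m/n = 100*50/83 ≈ 60.241.
floor = 60.

60


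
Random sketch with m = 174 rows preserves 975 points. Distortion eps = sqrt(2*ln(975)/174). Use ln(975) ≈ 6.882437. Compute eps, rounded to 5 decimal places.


ln(975) ≈ 6.882437.
2*ln(N)/m ≈ 2*6.882437/174 ≈ 0.07910847.
eps = sqrt(0.07910847) ≈ 0.2812623 ≈ 0.28126.

0.28126
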